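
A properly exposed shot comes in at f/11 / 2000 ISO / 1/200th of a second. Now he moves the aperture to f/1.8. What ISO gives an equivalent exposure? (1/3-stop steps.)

Aperture: f/11 → f/10 → f/9 → f/8 → f/7.1 → f/6.3 → f/5.6 → f/5 → f/4.5 → f/4 → f/3.5 → f/3.2 → f/2.8 → f/2.5 → f/2.2 → f/2 → f/1.8 — 5 1/3 stops wider (brighter).
Need 5 1/3 stops darker from the ISO: 2000 → 1600 → 1250 → 1000 → 800 → 640 → 500 → 400 → 320 → 250 → 200 → 160 → 125 → 100 → 80 → 64 → 50.

ISO 50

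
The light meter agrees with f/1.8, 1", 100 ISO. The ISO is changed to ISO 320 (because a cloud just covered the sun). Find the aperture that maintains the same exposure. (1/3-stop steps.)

f/3.2

ISO: 100 → 125 → 160 → 200 → 250 → 320 — 1 2/3 stops higher (brighter).
Need 1 2/3 stops darker from the aperture: f/1.8 → f/2 → f/2.2 → f/2.5 → f/2.8 → f/3.2.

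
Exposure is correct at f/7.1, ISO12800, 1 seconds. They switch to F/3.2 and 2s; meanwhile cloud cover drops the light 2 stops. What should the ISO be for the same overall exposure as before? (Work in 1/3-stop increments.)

ISO 5000

Scene light: 2 stops darker.
Aperture: f/7.1 → f/6.3 → f/5.6 → f/5 → f/4.5 → f/4 → f/3.5 → f/3.2 — 2 1/3 stops opened up (brighter).
Shutter speed: 1 → 1.3 → 1.6 → 2 — 1 stop longer (brighter).
Net so far: 1 1/3 stops brighter. ISO: 12800 → 10000 → 8000 → 6400 → 5000.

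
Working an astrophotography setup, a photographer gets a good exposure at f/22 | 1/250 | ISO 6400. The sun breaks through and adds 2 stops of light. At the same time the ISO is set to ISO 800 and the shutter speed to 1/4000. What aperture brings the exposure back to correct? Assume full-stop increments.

Scene light: 2 stops brighter.
ISO: 6400 → 3200 → 1600 → 800 — 3 stops dropped (darker).
Shutter speed: 1/250 → 1/500 → 1/1000 → 1/2000 → 1/4000 — 4 stops faster (darker).
Net so far: 5 stops darker. Aperture: f/22 → f/16 → f/11 → f/8 → f/5.6 → f/4.

f/4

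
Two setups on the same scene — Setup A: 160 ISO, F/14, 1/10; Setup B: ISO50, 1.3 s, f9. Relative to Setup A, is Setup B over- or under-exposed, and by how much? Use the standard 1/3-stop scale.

3 1/3 stops brighter

Aperture: f/14 → f/13 → f/11 → f/10 → f/9 — 1 1/3 stops larger aperture (brighter).
Shutter speed: 1/10 → 1/8 → 1/6 → 1/5 → 1/4 → 0.3 → 0.4 → 0.5 → 0.6 → 0.8 → 1 → 1.3 — 3 2/3 stops slower (brighter).
ISO: 160 → 125 → 100 → 80 → 64 → 50 — 1 2/3 stops dropped (darker).
Net: +1 1/3 +3 2/3 −1 2/3 = +3 1/3 stops.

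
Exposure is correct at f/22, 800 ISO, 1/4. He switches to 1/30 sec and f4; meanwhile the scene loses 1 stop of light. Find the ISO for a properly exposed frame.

ISO 400

Scene light: 1 stop darker.
Shutter speed: 1/4 → 1/8 → 1/15 → 1/30 — 3 stops shorter (darker).
Aperture: f/22 → f/16 → f/11 → f/8 → f/5.6 → f/4 — 5 stops larger aperture (brighter).
Net so far: 1 stop brighter. ISO: 800 → 400.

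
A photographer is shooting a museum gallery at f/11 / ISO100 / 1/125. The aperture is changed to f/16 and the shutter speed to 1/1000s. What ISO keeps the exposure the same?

Aperture: f/11 → f/16 — 1 stop smaller aperture (darker).
Shutter speed: 1/125 → 1/250 → 1/500 → 1/1000 — 3 stops faster (darker).
Net change so far: 4 stops darker. Offset with the ISO: 100 → 200 → 400 → 800 → 1600.

ISO 1600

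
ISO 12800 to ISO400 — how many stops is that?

5 stops

12800 → 6400 → 3200 → 1600 → 800 → 400 — count the steps: 5 stops.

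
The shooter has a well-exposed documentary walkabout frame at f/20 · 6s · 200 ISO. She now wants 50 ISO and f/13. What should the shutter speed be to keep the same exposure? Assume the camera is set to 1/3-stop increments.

ISO: 200 → 160 → 125 → 100 → 80 → 64 → 50 — 2 stops dropped (darker).
Aperture: f/20 → f/18 → f/16 → f/14 → f/13 — 1 1/3 stops larger aperture (brighter).
Net change so far: 2/3 stop darker. Offset with the shutter speed: 6 → 8 → 10.

10 s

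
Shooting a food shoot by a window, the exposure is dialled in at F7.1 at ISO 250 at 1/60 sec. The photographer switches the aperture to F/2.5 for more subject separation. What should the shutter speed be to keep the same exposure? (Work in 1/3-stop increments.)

Aperture: f/7.1 → f/6.3 → f/5.6 → f/5 → f/4.5 → f/4 → f/3.5 → f/3.2 → f/2.8 → f/2.5 — 3 stops wider (brighter).
Need 3 stops darker from the shutter speed: 1/60 → 1/80 → 1/100 → 1/125 → 1/160 → 1/200 → 1/250 → 1/320 → 1/400 → 1/500.

1/500s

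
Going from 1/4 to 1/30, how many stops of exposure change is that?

3 stops

1/4 → 1/8 → 1/15 → 1/30 — count the steps: 3 stops.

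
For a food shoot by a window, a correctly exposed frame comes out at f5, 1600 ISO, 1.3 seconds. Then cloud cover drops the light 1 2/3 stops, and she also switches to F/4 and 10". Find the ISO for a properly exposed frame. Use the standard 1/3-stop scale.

Scene light: 1 2/3 stops darker.
Aperture: f/5 → f/4.5 → f/4 — 2/3 stop opened up (brighter).
Shutter speed: 1.3 → 1.6 → 2 → 2.5 → 3.2 → 4 → 5 → 6 → 8 → 10 — 3 stops longer (brighter).
Net so far: 2 stops brighter. ISO: 1600 → 1250 → 1000 → 800 → 640 → 500 → 400.

ISO 400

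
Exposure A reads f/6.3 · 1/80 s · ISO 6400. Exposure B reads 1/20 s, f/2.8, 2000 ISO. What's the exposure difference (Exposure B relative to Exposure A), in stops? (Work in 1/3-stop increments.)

2 2/3 stops brighter

Aperture: f/6.3 → f/5.6 → f/5 → f/4.5 → f/4 → f/3.5 → f/3.2 → f/2.8 — 2 1/3 stops wider (brighter).
Shutter speed: 1/80 → 1/60 → 1/50 → 1/40 → 1/30 → 1/25 → 1/20 — 2 stops longer (brighter).
ISO: 6400 → 5000 → 4000 → 3200 → 2500 → 2000 — 1 2/3 stops lower (darker).
Net: +2 1/3 +2 −1 2/3 = +2 2/3 stops.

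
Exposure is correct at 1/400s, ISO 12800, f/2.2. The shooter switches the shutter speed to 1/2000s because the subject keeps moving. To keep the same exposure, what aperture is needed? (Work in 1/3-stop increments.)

Shutter speed: 1/400 → 1/500 → 1/640 → 1/800 → 1/1000 → 1/1250 → 1/1600 → 1/2000 — 2 1/3 stops faster (darker).
Need 2 1/3 stops brighter from the aperture: f/2.2 → f/2 → f/1.8 → f/1.6 → f/1.4 → f/1.2 → f/1.1 → f/1.0.

f/1.0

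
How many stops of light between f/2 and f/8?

4 stops

f/2 → f/2.8 → f/4 → f/5.6 → f/8 — count the steps: 4 stops.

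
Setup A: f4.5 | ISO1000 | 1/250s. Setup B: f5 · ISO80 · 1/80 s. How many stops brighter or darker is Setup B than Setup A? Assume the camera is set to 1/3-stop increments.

Aperture: f/4.5 → f/5 — 1/3 stop stopped down (darker).
Shutter speed: 1/250 → 1/200 → 1/160 → 1/125 → 1/100 → 1/80 — 1 2/3 stops longer (brighter).
ISO: 1000 → 800 → 640 → 500 → 400 → 320 → 250 → 200 → 160 → 125 → 100 → 80 — 3 2/3 stops lower (darker).
Net: −1/3 +1 2/3 −3 2/3 = −2 1/3 stops.

2 1/3 stops darker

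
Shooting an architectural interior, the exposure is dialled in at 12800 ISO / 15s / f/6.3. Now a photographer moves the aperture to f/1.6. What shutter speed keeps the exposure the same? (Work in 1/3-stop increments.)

Aperture: f/6.3 → f/5.6 → f/5 → f/4.5 → f/4 → f/3.5 → f/3.2 → f/2.8 → f/2.5 → f/2.2 → f/2 → f/1.8 → f/1.6 — 4 stops opened up (brighter).
Need 4 stops darker from the shutter speed: 15 → 13 → 10 → 8 → 6 → 5 → 4 → 3.2 → 2.5 → 2 → 1.6 → 1.3 → 1.

1 s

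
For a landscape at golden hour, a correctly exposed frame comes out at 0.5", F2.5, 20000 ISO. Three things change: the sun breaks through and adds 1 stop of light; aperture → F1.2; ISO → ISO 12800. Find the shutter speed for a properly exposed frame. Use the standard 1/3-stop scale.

Scene light: 1 stop brighter.
Aperture: f/2.5 → f/2.2 → f/2 → f/1.8 → f/1.6 → f/1.4 → f/1.2 — 2 stops larger aperture (brighter).
ISO: 20000 → 16000 → 12800 — 2/3 stop lower (darker).
Net so far: 2 1/3 stops brighter. Shutter speed: 0.5 → 0.4 → 0.3 → 1/4 → 1/5 → 1/6 → 1/8 → 1/10.

1/10s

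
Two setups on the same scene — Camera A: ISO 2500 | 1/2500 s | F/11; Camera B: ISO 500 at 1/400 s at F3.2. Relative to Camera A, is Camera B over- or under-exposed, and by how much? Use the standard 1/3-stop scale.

Aperture: f/11 → f/10 → f/9 → f/8 → f/7.1 → f/6.3 → f/5.6 → f/5 → f/4.5 → f/4 → f/3.5 → f/3.2 — 3 2/3 stops opened up (brighter).
Shutter speed: 1/2500 → 1/2000 → 1/1600 → 1/1250 → 1/1000 → 1/800 → 1/640 → 1/500 → 1/400 — 2 2/3 stops longer (brighter).
ISO: 2500 → 2000 → 1600 → 1250 → 1000 → 800 → 640 → 500 — 2 1/3 stops lower (darker).
Net: +3 2/3 +2 2/3 −2 1/3 = +4 stops.

4 stops brighter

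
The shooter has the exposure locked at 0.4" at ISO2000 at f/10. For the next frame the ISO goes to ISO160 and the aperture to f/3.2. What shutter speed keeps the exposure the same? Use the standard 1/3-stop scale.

0.5 s

ISO: 2000 → 1600 → 1250 → 1000 → 800 → 640 → 500 → 400 → 320 → 250 → 200 → 160 — 3 2/3 stops dropped (darker).
Aperture: f/10 → f/9 → f/8 → f/7.1 → f/6.3 → f/5.6 → f/5 → f/4.5 → f/4 → f/3.5 → f/3.2 — 3 1/3 stops larger aperture (brighter).
Net change so far: 1/3 stop darker. Offset with the shutter speed: 0.4 → 0.5.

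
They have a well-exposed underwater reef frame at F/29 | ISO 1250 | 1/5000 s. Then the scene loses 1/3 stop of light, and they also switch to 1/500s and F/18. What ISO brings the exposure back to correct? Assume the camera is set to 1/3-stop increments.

Scene light: 1/3 stop darker.
Shutter speed: 1/5000 → 1/4000 → 1/3200 → 1/2500 → 1/2000 → 1/1600 → 1/1250 → 1/1000 → 1/800 → 1/640 → 1/500 — 3 1/3 stops longer (brighter).
Aperture: f/29 → f/25 → f/22 → f/20 → f/18 — 1 1/3 stops larger aperture (brighter).
Net so far: 4 1/3 stops brighter. ISO: 1250 → 1000 → 800 → 640 → 500 → 400 → 320 → 250 → 200 → 160 → 125 → 100 → 80 → 64.

ISO 64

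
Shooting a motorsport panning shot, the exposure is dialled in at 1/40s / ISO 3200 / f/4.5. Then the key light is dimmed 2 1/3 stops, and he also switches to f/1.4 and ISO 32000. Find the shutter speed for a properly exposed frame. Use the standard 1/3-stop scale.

Scene light: 2 1/3 stops darker.
Aperture: f/4.5 → f/4 → f/3.5 → f/3.2 → f/2.8 → f/2.5 → f/2.2 → f/2 → f/1.8 → f/1.6 → f/1.4 — 3 1/3 stops wider (brighter).
ISO: 3200 → 4000 → 5000 → 6400 → 8000 → 10000 → 12800 → 16000 → 20000 → 25600 → 32000 — 3 1/3 stops higher (brighter).
Net so far: 4 1/3 stops brighter. Shutter speed: 1/40 → 1/50 → 1/60 → 1/80 → 1/100 → 1/125 → 1/160 → 1/200 → 1/250 → 1/320 → 1/400 → 1/500 → 1/640 → 1/800.

1/800s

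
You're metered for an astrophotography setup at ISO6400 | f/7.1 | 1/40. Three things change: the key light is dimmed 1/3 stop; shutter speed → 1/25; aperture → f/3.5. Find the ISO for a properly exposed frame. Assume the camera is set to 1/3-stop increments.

ISO 1250

Scene light: 1/3 stop darker.
Shutter speed: 1/40 → 1/30 → 1/25 — 2/3 stop longer (brighter).
Aperture: f/7.1 → f/6.3 → f/5.6 → f/5 → f/4.5 → f/4 → f/3.5 — 2 stops opened up (brighter).
Net so far: 2 1/3 stops brighter. ISO: 6400 → 5000 → 4000 → 3200 → 2500 → 2000 → 1600 → 1250.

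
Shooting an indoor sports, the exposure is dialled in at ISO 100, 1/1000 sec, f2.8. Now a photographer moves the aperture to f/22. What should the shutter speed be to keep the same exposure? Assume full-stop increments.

1/15s

Aperture: f/2.8 → f/4 → f/5.6 → f/8 → f/11 → f/16 → f/22 — 6 stops narrower (darker).
Need 6 stops brighter from the shutter speed: 1/1000 → 1/500 → 1/250 → 1/125 → 1/60 → 1/30 → 1/15.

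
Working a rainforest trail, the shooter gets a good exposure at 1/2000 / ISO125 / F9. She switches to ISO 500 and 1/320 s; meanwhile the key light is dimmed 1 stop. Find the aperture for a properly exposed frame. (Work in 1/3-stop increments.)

Scene light: 1 stop darker.
ISO: 125 → 160 → 200 → 250 → 320 → 400 → 500 — 2 stops raised (brighter).
Shutter speed: 1/2000 → 1/1600 → 1/1250 → 1/1000 → 1/800 → 1/640 → 1/500 → 1/400 → 1/320 — 2 2/3 stops longer (brighter).
Net so far: 3 2/3 stops brighter. Aperture: f/9 → f/10 → f/11 → f/13 → f/14 → f/16 → f/18 → f/20 → f/22 → f/25 → f/29 → f/32.

f/32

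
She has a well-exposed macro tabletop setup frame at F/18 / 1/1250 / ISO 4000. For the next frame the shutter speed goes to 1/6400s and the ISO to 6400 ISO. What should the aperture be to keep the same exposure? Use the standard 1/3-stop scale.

f/10

Shutter speed: 1/1250 → 1/1600 → 1/2000 → 1/2500 → 1/3200 → 1/4000 → 1/5000 → 1/6400 — 2 1/3 stops faster (darker).
ISO: 4000 → 5000 → 6400 — 2/3 stop higher (brighter).
Net change so far: 1 2/3 stops darker. Offset with the aperture: f/18 → f/16 → f/14 → f/13 → f/11 → f/10.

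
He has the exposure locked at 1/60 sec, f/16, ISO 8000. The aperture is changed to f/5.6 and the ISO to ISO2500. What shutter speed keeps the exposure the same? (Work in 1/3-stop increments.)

Aperture: f/16 → f/14 → f/13 → f/11 → f/10 → f/9 → f/8 → f/7.1 → f/6.3 → f/5.6 — 3 stops larger aperture (brighter).
ISO: 8000 → 6400 → 5000 → 4000 → 3200 → 2500 — 1 2/3 stops lower (darker).
Net change so far: 1 1/3 stops brighter. Offset with the shutter speed: 1/60 → 1/80 → 1/100 → 1/125 → 1/160.

1/160s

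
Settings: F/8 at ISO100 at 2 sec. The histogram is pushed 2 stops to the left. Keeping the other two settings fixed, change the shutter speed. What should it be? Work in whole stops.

8 s

Underexposed by 2 stops → need 2 stops brighter.
Shutter speed: 2 → 4 → 8.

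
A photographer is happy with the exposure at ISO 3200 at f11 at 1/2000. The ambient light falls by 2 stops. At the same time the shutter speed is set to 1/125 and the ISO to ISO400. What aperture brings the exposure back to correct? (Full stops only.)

f/8

Scene light: 2 stops darker.
Shutter speed: 1/2000 → 1/1000 → 1/500 → 1/250 → 1/125 — 4 stops slower (brighter).
ISO: 3200 → 1600 → 800 → 400 — 3 stops lower (darker).
Net so far: 1 stop darker. Aperture: f/11 → f/8.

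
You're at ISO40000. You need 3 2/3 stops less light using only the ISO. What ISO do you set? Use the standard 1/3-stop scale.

ISO: 40000 → 32000 → 25600 → 20000 → 16000 → 12800 → 10000 → 8000 → 6400 → 5000 → 4000 → 3200 — 3 2/3 stops lower (darker).

ISO 3200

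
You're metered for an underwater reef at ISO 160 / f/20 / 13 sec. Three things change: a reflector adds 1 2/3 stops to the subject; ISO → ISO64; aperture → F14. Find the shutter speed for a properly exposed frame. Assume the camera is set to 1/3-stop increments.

Scene light: 1 2/3 stops brighter.
ISO: 160 → 125 → 100 → 80 → 64 — 1 1/3 stops lower (darker).
Aperture: f/20 → f/18 → f/16 → f/14 — 1 stop wider (brighter).
Net so far: 1 1/3 stops brighter. Shutter speed: 13 → 10 → 8 → 6 → 5.

5 s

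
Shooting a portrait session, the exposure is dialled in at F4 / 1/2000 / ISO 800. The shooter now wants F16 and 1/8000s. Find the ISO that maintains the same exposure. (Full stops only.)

ISO 51200

Aperture: f/4 → f/5.6 → f/8 → f/11 → f/16 — 4 stops smaller aperture (darker).
Shutter speed: 1/2000 → 1/4000 → 1/8000 — 2 stops faster (darker).
Net change so far: 6 stops darker. Offset with the ISO: 800 → 1600 → 3200 → 6400 → 12800 → 25600 → 51200.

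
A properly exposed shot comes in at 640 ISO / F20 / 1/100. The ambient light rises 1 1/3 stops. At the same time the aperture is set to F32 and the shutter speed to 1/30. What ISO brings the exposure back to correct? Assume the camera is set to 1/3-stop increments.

Scene light: 1 1/3 stops brighter.
Aperture: f/20 → f/22 → f/25 → f/29 → f/32 — 1 1/3 stops smaller aperture (darker).
Shutter speed: 1/100 → 1/80 → 1/60 → 1/50 → 1/40 → 1/30 — 1 2/3 stops longer (brighter).
Net so far: 1 2/3 stops brighter. ISO: 640 → 500 → 400 → 320 → 250 → 200.

ISO 200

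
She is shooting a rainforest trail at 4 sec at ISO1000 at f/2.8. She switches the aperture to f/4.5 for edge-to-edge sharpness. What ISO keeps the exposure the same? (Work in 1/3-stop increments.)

ISO 2500

Aperture: f/2.8 → f/3.2 → f/3.5 → f/4 → f/4.5 — 1 1/3 stops smaller aperture (darker).
Need 1 1/3 stops brighter from the ISO: 1000 → 1250 → 1600 → 2000 → 2500.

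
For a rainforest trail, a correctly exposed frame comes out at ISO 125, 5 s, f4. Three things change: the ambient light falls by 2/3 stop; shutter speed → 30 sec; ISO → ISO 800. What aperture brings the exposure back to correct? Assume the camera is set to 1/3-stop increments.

f/20

Scene light: 2/3 stop darker.
Shutter speed: 5 → 6 → 8 → 10 → 13 → 15 → 20 → 25 → 30 — 2 2/3 stops longer (brighter).
ISO: 125 → 160 → 200 → 250 → 320 → 400 → 500 → 640 → 800 — 2 2/3 stops raised (brighter).
Net so far: 4 2/3 stops brighter. Aperture: f/4 → f/4.5 → f/5 → f/5.6 → f/6.3 → f/7.1 → f/8 → f/9 → f/10 → f/11 → f/13 → f/14 → f/16 → f/18 → f/20.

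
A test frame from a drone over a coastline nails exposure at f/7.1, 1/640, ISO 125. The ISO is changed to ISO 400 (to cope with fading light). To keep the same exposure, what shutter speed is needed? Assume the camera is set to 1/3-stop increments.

1/2000s

ISO: 125 → 160 → 200 → 250 → 320 → 400 — 1 2/3 stops raised (brighter).
Need 1 2/3 stops darker from the shutter speed: 1/640 → 1/800 → 1/1000 → 1/1250 → 1/1600 → 1/2000.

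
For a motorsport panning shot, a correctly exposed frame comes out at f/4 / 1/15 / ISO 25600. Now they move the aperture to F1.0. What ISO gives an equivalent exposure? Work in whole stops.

Aperture: f/4 → f/2.8 → f/2 → f/1.4 → f/1.0 — 4 stops opened up (brighter).
Need 4 stops darker from the ISO: 25600 → 12800 → 6400 → 3200 → 1600.

ISO 1600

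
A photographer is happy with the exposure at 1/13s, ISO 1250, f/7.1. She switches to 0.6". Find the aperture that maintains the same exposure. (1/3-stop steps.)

f/20

Shutter speed: 1/13 → 1/10 → 1/8 → 1/6 → 1/5 → 1/4 → 0.3 → 0.4 → 0.5 → 0.6 — 3 stops slower (brighter).
Need 3 stops darker from the aperture: f/7.1 → f/8 → f/9 → f/10 → f/11 → f/13 → f/14 → f/16 → f/18 → f/20.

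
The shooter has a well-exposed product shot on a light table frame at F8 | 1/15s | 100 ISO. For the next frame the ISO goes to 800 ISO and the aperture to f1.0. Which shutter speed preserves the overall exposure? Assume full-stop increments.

1/8000s

ISO: 100 → 200 → 400 → 800 — 3 stops higher (brighter).
Aperture: f/8 → f/5.6 → f/4 → f/2.8 → f/2 → f/1.4 → f/1.0 — 6 stops wider (brighter).
Net change so far: 9 stops brighter. Offset with the shutter speed: 1/15 → 1/30 → 1/60 → 1/125 → 1/250 → 1/500 → 1/1000 → 1/2000 → 1/4000 → 1/8000.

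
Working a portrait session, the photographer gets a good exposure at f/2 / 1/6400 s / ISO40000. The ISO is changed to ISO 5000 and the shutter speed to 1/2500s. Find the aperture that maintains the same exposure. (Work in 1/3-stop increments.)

ISO: 40000 → 32000 → 25600 → 20000 → 16000 → 12800 → 10000 → 8000 → 6400 → 5000 — 3 stops lower (darker).
Shutter speed: 1/6400 → 1/5000 → 1/4000 → 1/3200 → 1/2500 — 1 1/3 stops longer (brighter).
Net change so far: 1 2/3 stops darker. Offset with the aperture: f/2 → f/1.8 → f/1.6 → f/1.4 → f/1.2 → f/1.1.

f/1.1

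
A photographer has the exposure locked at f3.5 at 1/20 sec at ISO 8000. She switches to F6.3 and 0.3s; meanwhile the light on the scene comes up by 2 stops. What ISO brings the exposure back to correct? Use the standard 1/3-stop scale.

Scene light: 2 stops brighter.
Aperture: f/3.5 → f/4 → f/4.5 → f/5 → f/5.6 → f/6.3 — 1 2/3 stops stopped down (darker).
Shutter speed: 1/20 → 1/15 → 1/13 → 1/10 → 1/8 → 1/6 → 1/5 → 1/4 → 0.3 — 2 2/3 stops longer (brighter).
Net so far: 3 stops brighter. ISO: 8000 → 6400 → 5000 → 4000 → 3200 → 2500 → 2000 → 1600 → 1250 → 1000.

ISO 1000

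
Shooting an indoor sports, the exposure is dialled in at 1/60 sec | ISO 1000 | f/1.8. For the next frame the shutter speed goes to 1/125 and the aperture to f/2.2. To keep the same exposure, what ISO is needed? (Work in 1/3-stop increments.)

ISO 3200

Shutter speed: 1/60 → 1/80 → 1/100 → 1/125 — 1 stop faster (darker).
Aperture: f/1.8 → f/2 → f/2.2 — 2/3 stop smaller aperture (darker).
Net change so far: 1 2/3 stops darker. Offset with the ISO: 1000 → 1250 → 1600 → 2000 → 2500 → 3200.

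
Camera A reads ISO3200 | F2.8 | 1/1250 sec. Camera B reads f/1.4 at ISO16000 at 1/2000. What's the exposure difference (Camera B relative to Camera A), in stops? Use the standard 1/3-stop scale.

3 2/3 stops brighter

Aperture: f/2.8 → f/2.5 → f/2.2 → f/2 → f/1.8 → f/1.6 → f/1.4 — 2 stops wider (brighter).
Shutter speed: 1/1250 → 1/1600 → 1/2000 — 2/3 stop shorter (darker).
ISO: 3200 → 4000 → 5000 → 6400 → 8000 → 10000 → 12800 → 16000 — 2 1/3 stops higher (brighter).
Net: +2 −2/3 +2 1/3 = +3 2/3 stops.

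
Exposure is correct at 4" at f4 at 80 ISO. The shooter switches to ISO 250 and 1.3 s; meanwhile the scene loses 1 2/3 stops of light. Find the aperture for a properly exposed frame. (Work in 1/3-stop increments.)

f/2.2

Scene light: 1 2/3 stops darker.
ISO: 80 → 100 → 125 → 160 → 200 → 250 — 1 2/3 stops higher (brighter).
Shutter speed: 4 → 3.2 → 2.5 → 2 → 1.6 → 1.3 — 1 2/3 stops shorter (darker).
Net so far: 1 2/3 stops darker. Aperture: f/4 → f/3.5 → f/3.2 → f/2.8 → f/2.5 → f/2.2.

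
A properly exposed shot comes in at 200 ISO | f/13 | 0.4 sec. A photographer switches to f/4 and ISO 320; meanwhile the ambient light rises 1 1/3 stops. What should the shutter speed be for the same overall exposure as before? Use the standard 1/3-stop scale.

1/100s

Scene light: 1 1/3 stops brighter.
Aperture: f/13 → f/11 → f/10 → f/9 → f/8 → f/7.1 → f/6.3 → f/5.6 → f/5 → f/4.5 → f/4 — 3 1/3 stops larger aperture (brighter).
ISO: 200 → 250 → 320 — 2/3 stop higher (brighter).
Net so far: 5 1/3 stops brighter. Shutter speed: 0.4 → 0.3 → 1/4 → 1/5 → 1/6 → 1/8 → 1/10 → 1/13 → 1/15 → 1/20 → 1/25 → 1/30 → 1/40 → 1/50 → 1/60 → 1/80 → 1/100.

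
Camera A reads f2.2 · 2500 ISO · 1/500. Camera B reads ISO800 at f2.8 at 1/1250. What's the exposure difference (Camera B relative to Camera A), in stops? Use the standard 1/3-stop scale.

Aperture: f/2.2 → f/2.5 → f/2.8 — 2/3 stop stopped down (darker).
Shutter speed: 1/500 → 1/640 → 1/800 → 1/1000 → 1/1250 — 1 1/3 stops shorter (darker).
ISO: 2500 → 2000 → 1600 → 1250 → 1000 → 800 — 1 2/3 stops lower (darker).
Net: −2/3 −1 1/3 −1 2/3 = −3 2/3 stops.

3 2/3 stops darker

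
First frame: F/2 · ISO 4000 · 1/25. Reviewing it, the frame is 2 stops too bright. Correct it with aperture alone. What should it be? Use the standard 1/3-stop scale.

f/4

Overexposed by 2 stops → need 2 stops darker.
Aperture: f/2 → f/2.2 → f/2.5 → f/2.8 → f/3.2 → f/3.5 → f/4.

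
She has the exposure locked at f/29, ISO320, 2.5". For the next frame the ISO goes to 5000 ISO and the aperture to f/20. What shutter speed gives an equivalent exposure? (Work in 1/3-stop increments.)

1/13s

ISO: 320 → 400 → 500 → 640 → 800 → 1000 → 1250 → 1600 → 2000 → 2500 → 3200 → 4000 → 5000 — 4 stops higher (brighter).
Aperture: f/29 → f/25 → f/22 → f/20 — 1 stop larger aperture (brighter).
Net change so far: 5 stops brighter. Offset with the shutter speed: 2.5 → 2 → 1.6 → 1.3 → 1 → 0.8 → 0.6 → 0.5 → 0.4 → 0.3 → 1/4 → 1/5 → 1/6 → 1/8 → 1/10 → 1/13.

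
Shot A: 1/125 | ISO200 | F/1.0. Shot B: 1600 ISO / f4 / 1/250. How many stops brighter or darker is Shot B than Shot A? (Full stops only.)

Aperture: f/1.0 → f/1.4 → f/2 → f/2.8 → f/4 — 4 stops narrower (darker).
Shutter speed: 1/125 → 1/250 — 1 stop faster (darker).
ISO: 200 → 400 → 800 → 1600 — 3 stops raised (brighter).
Net: −4 −1 +3 = −2 stops.

2 stops darker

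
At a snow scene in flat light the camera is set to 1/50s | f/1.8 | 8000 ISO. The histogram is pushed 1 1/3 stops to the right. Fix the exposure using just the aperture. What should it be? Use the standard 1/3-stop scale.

f/2.8

Overexposed by 1 1/3 stops → need 1 1/3 stops darker.
Aperture: f/1.8 → f/2 → f/2.2 → f/2.5 → f/2.8.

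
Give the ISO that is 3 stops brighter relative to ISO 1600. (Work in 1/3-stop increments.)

ISO 12800

ISO: 1600 → 2000 → 2500 → 3200 → 4000 → 5000 → 6400 → 8000 → 10000 → 12800 — 3 stops higher (brighter).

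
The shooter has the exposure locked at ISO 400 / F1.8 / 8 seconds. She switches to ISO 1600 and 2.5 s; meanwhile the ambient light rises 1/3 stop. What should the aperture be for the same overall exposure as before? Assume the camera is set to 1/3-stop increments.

f/2.2

Scene light: 1/3 stop brighter.
ISO: 400 → 500 → 640 → 800 → 1000 → 1250 → 1600 — 2 stops raised (brighter).
Shutter speed: 8 → 6 → 5 → 4 → 3.2 → 2.5 — 1 2/3 stops shorter (darker).
Net so far: 2/3 stop brighter. Aperture: f/1.8 → f/2 → f/2.2.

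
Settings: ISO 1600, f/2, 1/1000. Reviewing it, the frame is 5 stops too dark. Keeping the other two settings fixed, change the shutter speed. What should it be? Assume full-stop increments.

Underexposed by 5 stops → need 5 stops brighter.
Shutter speed: 1/1000 → 1/500 → 1/250 → 1/125 → 1/60 → 1/30.

1/30s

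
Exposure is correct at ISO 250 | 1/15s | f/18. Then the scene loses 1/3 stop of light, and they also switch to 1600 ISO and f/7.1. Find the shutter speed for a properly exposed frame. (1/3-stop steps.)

Scene light: 1/3 stop darker.
ISO: 250 → 320 → 400 → 500 → 640 → 800 → 1000 → 1250 → 1600 — 2 2/3 stops higher (brighter).
Aperture: f/18 → f/16 → f/14 → f/13 → f/11 → f/10 → f/9 → f/8 → f/7.1 — 2 2/3 stops larger aperture (brighter).
Net so far: 5 stops brighter. Shutter speed: 1/15 → 1/20 → 1/25 → 1/30 → 1/40 → 1/50 → 1/60 → 1/80 → 1/100 → 1/125 → 1/160 → 1/200 → 1/250 → 1/320 → 1/400 → 1/500.

1/500s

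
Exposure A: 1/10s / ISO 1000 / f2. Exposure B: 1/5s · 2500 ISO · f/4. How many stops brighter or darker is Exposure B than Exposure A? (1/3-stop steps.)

Aperture: f/2 → f/2.2 → f/2.5 → f/2.8 → f/3.2 → f/3.5 → f/4 — 2 stops stopped down (darker).
Shutter speed: 1/10 → 1/8 → 1/6 → 1/5 — 1 stop slower (brighter).
ISO: 1000 → 1250 → 1600 → 2000 → 2500 — 1 1/3 stops raised (brighter).
Net: −2 +1 +1 1/3 = +1/3 stops.

1/3 stop brighter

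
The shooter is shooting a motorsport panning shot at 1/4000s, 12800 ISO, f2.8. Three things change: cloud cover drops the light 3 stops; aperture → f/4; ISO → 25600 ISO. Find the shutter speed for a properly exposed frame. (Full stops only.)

1/500s

Scene light: 3 stops darker.
Aperture: f/2.8 → f/4 — 1 stop smaller aperture (darker).
ISO: 12800 → 25600 — 1 stop raised (brighter).
Net so far: 3 stops darker. Shutter speed: 1/4000 → 1/2000 → 1/1000 → 1/500.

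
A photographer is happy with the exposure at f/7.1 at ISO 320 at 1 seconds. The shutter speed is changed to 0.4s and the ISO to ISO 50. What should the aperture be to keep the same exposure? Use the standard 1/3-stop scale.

Shutter speed: 1 → 0.8 → 0.6 → 0.5 → 0.4 — 1 1/3 stops faster (darker).
ISO: 320 → 250 → 200 → 160 → 125 → 100 → 80 → 64 → 50 — 2 2/3 stops dropped (darker).
Net change so far: 4 stops darker. Offset with the aperture: f/7.1 → f/6.3 → f/5.6 → f/5 → f/4.5 → f/4 → f/3.5 → f/3.2 → f/2.8 → f/2.5 → f/2.2 → f/2 → f/1.8.

f/1.8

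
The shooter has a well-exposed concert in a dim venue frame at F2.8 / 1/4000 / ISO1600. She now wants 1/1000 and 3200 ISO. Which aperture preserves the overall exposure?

f/8

Shutter speed: 1/4000 → 1/2000 → 1/1000 — 2 stops longer (brighter).
ISO: 1600 → 3200 — 1 stop higher (brighter).
Net change so far: 3 stops brighter. Offset with the aperture: f/2.8 → f/4 → f/5.6 → f/8.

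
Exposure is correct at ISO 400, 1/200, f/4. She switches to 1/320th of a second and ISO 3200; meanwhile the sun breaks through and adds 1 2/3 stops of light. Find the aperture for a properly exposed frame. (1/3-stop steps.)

Scene light: 1 2/3 stops brighter.
Shutter speed: 1/200 → 1/250 → 1/320 — 2/3 stop shorter (darker).
ISO: 400 → 500 → 640 → 800 → 1000 → 1250 → 1600 → 2000 → 2500 → 3200 — 3 stops higher (brighter).
Net so far: 4 stops brighter. Aperture: f/4 → f/4.5 → f/5 → f/5.6 → f/6.3 → f/7.1 → f/8 → f/9 → f/10 → f/11 → f/13 → f/14 → f/16.

f/16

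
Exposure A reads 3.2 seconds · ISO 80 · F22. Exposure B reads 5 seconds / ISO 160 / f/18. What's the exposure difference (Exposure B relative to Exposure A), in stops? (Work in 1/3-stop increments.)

2 1/3 stops brighter

Aperture: f/22 → f/20 → f/18 — 2/3 stop wider (brighter).
Shutter speed: 3.2 → 4 → 5 — 2/3 stop longer (brighter).
ISO: 80 → 100 → 125 → 160 — 1 stop higher (brighter).
Net: +2/3 +2/3 +1 = +2 1/3 stops.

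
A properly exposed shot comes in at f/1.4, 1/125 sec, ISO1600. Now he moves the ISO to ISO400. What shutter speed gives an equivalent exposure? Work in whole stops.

ISO: 1600 → 800 → 400 — 2 stops lower (darker).
Need 2 stops brighter from the shutter speed: 1/125 → 1/60 → 1/30.

1/30s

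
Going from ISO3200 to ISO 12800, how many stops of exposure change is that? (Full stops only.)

3200 → 6400 → 12800 — count the steps: 2 stops.

2 stops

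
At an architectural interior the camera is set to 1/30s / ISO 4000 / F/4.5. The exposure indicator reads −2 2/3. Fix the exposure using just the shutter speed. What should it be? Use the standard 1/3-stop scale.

Underexposed by 2 2/3 stops → need 2 2/3 stops brighter.
Shutter speed: 1/30 → 1/25 → 1/20 → 1/15 → 1/13 → 1/10 → 1/8 → 1/6 → 1/5.

1/5s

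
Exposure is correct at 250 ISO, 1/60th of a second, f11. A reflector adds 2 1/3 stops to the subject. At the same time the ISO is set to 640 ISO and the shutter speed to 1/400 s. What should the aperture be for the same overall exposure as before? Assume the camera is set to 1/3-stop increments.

Scene light: 2 1/3 stops brighter.
ISO: 250 → 320 → 400 → 500 → 640 — 1 1/3 stops raised (brighter).
Shutter speed: 1/60 → 1/80 → 1/100 → 1/125 → 1/160 → 1/200 → 1/250 → 1/320 → 1/400 — 2 2/3 stops faster (darker).
Net so far: 1 stop brighter. Aperture: f/11 → f/13 → f/14 → f/16.

f/16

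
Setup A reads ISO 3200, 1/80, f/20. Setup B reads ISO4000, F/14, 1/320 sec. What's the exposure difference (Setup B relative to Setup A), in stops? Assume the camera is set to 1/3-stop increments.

Aperture: f/20 → f/18 → f/16 → f/14 — 1 stop wider (brighter).
Shutter speed: 1/80 → 1/100 → 1/125 → 1/160 → 1/200 → 1/250 → 1/320 — 2 stops faster (darker).
ISO: 3200 → 4000 — 1/3 stop raised (brighter).
Net: +1 −2 +1/3 = −2/3 stops.

2/3 stop darker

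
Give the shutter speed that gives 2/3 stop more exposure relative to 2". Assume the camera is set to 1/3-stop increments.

3.2 s

Shutter speed: 2 → 2.5 → 3.2 — 2/3 stop longer (brighter).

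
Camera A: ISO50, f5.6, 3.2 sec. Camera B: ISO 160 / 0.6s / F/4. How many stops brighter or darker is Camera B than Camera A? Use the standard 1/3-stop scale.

1/3 stop brighter

Aperture: f/5.6 → f/5 → f/4.5 → f/4 — 1 stop opened up (brighter).
Shutter speed: 3.2 → 2.5 → 2 → 1.6 → 1.3 → 1 → 0.8 → 0.6 — 2 1/3 stops shorter (darker).
ISO: 50 → 64 → 80 → 100 → 125 → 160 — 1 2/3 stops raised (brighter).
Net: +1 −2 1/3 +1 2/3 = +1/3 stops.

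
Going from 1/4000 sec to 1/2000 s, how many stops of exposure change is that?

1/4000 → 1/2000 — count the steps: 1 stop.

1 stop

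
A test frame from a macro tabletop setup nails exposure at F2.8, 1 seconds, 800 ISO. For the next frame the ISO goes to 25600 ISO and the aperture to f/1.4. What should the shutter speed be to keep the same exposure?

ISO: 800 → 1600 → 3200 → 6400 → 12800 → 25600 — 5 stops higher (brighter).
Aperture: f/2.8 → f/2 → f/1.4 — 2 stops larger aperture (brighter).
Net change so far: 7 stops brighter. Offset with the shutter speed: 1 → 1/2 → 1/4 → 1/8 → 1/15 → 1/30 → 1/60 → 1/125.

1/125s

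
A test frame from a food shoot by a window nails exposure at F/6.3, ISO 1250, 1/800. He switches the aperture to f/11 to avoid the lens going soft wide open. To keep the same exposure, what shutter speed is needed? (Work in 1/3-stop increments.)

1/250s

Aperture: f/6.3 → f/7.1 → f/8 → f/9 → f/10 → f/11 — 1 2/3 stops smaller aperture (darker).
Need 1 2/3 stops brighter from the shutter speed: 1/800 → 1/640 → 1/500 → 1/400 → 1/320 → 1/250.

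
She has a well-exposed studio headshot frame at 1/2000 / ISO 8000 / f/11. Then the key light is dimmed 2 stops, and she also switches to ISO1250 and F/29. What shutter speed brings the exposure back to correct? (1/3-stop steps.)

1/13s

Scene light: 2 stops darker.
ISO: 8000 → 6400 → 5000 → 4000 → 3200 → 2500 → 2000 → 1600 → 1250 — 2 2/3 stops lower (darker).
Aperture: f/11 → f/13 → f/14 → f/16 → f/18 → f/20 → f/22 → f/25 → f/29 — 2 2/3 stops smaller aperture (darker).
Net so far: 7 1/3 stops darker. Shutter speed: 1/2000 → 1/1600 → 1/1250 → 1/1000 → 1/800 → 1/640 → 1/500 → 1/400 → 1/320 → 1/250 → 1/200 → 1/160 → 1/125 → 1/100 → 1/80 → 1/60 → 1/50 → 1/40 → 1/30 → 1/25 → 1/20 → 1/15 → 1/13.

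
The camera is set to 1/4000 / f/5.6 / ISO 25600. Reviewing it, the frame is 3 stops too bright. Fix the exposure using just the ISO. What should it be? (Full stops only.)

Overexposed by 3 stops → need 3 stops darker.
ISO: 25600 → 12800 → 6400 → 3200.

ISO 3200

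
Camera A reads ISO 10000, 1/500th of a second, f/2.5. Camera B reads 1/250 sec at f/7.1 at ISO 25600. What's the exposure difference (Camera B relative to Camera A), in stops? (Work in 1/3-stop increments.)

Aperture: f/2.5 → f/2.8 → f/3.2 → f/3.5 → f/4 → f/4.5 → f/5 → f/5.6 → f/6.3 → f/7.1 — 3 stops narrower (darker).
Shutter speed: 1/500 → 1/400 → 1/320 → 1/250 — 1 stop longer (brighter).
ISO: 10000 → 12800 → 16000 → 20000 → 25600 — 1 1/3 stops higher (brighter).
Net: −3 +1 +1 1/3 = −2/3 stops.

2/3 stop darker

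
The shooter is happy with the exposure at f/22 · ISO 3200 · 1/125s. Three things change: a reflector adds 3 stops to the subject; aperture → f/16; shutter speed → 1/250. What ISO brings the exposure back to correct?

Scene light: 3 stops brighter.
Aperture: f/22 → f/16 — 1 stop opened up (brighter).
Shutter speed: 1/125 → 1/250 — 1 stop shorter (darker).
Net so far: 3 stops brighter. ISO: 3200 → 1600 → 800 → 400.

ISO 400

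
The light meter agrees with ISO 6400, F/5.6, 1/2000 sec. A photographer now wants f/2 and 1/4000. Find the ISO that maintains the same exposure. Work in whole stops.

ISO 1600

Aperture: f/5.6 → f/4 → f/2.8 → f/2 — 3 stops wider (brighter).
Shutter speed: 1/2000 → 1/4000 — 1 stop faster (darker).
Net change so far: 2 stops brighter. Offset with the ISO: 6400 → 3200 → 1600.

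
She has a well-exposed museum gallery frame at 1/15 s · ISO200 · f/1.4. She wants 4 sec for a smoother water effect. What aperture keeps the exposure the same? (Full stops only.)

Shutter speed: 1/15 → 1/8 → 1/4 → 1/2 → 1 → 2 → 4 — 6 stops longer (brighter).
Need 6 stops darker from the aperture: f/1.4 → f/2 → f/2.8 → f/4 → f/5.6 → f/8 → f/11.

f/11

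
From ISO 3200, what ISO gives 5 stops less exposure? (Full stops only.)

ISO: 3200 → 1600 → 800 → 400 → 200 → 100 — 5 stops lower (darker).

ISO 100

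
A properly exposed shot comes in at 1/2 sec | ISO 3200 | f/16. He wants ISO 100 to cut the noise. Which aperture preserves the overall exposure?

f/2.8

ISO: 3200 → 1600 → 800 → 400 → 200 → 100 — 5 stops dropped (darker).
Need 5 stops brighter from the aperture: f/16 → f/11 → f/8 → f/5.6 → f/4 → f/2.8.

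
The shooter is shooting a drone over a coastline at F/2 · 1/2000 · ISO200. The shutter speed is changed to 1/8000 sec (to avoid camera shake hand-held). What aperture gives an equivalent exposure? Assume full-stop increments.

f/1.0

Shutter speed: 1/2000 → 1/4000 → 1/8000 — 2 stops faster (darker).
Need 2 stops brighter from the aperture: f/2 → f/1.4 → f/1.0.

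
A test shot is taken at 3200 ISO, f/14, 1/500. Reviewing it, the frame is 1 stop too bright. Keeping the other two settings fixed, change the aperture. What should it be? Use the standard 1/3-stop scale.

f/20

Overexposed by 1 stop → need 1 stop darker.
Aperture: f/14 → f/16 → f/18 → f/20.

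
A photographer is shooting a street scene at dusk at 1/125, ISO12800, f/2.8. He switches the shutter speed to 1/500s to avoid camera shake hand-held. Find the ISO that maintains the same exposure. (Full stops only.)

Shutter speed: 1/125 → 1/250 → 1/500 — 2 stops shorter (darker).
Need 2 stops brighter from the ISO: 12800 → 25600 → 51200.

ISO 51200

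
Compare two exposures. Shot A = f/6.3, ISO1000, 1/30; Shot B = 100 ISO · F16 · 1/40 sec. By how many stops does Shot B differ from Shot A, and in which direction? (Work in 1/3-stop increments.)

Aperture: f/6.3 → f/7.1 → f/8 → f/9 → f/10 → f/11 → f/13 → f/14 → f/16 — 2 2/3 stops stopped down (darker).
Shutter speed: 1/30 → 1/40 — 1/3 stop faster (darker).
ISO: 1000 → 800 → 640 → 500 → 400 → 320 → 250 → 200 → 160 → 125 → 100 — 3 1/3 stops dropped (darker).
Net: −2 2/3 −1/3 −3 1/3 = −6 1/3 stops.

6 1/3 stops darker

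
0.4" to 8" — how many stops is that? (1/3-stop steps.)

4 1/3 stops

0.4 → 0.5 → 0.6 → 0.8 → 1 → 1.3 → 1.6 → 2 → 2.5 → 3.2 → 4 → 5 → 6 → 8 — count the steps: 13 third-stops = 4 1/3 stops.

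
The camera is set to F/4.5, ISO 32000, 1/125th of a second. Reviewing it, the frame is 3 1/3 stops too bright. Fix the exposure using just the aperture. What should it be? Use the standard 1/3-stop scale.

f/14

Overexposed by 3 1/3 stops → need 3 1/3 stops darker.
Aperture: f/4.5 → f/5 → f/5.6 → f/6.3 → f/7.1 → f/8 → f/9 → f/10 → f/11 → f/13 → f/14.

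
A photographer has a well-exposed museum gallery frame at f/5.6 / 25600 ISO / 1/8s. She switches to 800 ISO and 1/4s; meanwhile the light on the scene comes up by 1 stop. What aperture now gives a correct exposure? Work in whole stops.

Scene light: 1 stop brighter.
ISO: 25600 → 12800 → 6400 → 3200 → 1600 → 800 — 5 stops lower (darker).
Shutter speed: 1/8 → 1/4 — 1 stop slower (brighter).
Net so far: 3 stops darker. Aperture: f/5.6 → f/4 → f/2.8 → f/2.

f/2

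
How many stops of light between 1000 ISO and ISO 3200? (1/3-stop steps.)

1 2/3 stops

1000 → 1250 → 1600 → 2000 → 2500 → 3200 — count the steps: 5 third-stops = 1 2/3 stops.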